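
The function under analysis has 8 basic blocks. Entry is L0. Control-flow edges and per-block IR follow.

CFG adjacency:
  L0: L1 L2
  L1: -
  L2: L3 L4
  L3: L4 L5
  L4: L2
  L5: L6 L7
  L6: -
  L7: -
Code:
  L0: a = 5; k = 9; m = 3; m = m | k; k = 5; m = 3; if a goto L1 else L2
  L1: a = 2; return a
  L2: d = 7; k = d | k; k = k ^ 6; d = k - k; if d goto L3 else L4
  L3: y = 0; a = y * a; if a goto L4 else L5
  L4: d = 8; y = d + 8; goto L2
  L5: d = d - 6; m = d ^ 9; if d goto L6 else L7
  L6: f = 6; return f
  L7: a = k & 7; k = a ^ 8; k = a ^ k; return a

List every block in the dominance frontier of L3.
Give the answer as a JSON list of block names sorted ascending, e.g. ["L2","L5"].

idom tree: L1←L0 L2←L0 L3←L2 L4←L2 L5←L3 L6←L5 L7←L5
Dom at joins:
  L2: preds {L0,L4}: {L0} ∩ {L0,L2,L4} = {L0}; idom=L0
  L4: preds {L2,L3}: {L0,L2} ∩ {L0,L2,L3} = {L0,L2}; idom=L2

DF derivation:
  join L2 pred L0: · stop@L0
  join L2 pred L4: L4→L2 stop@L0
  join L4 pred L2: · stop@L2
  join L4 pred L3: L3 stop@L2
  L0 → ∅
  L1 → ∅
  L2 → {L2}
  L3 → {L4}
  L4 → {L2}
  L5 → ∅
  L6 → ∅
  L7 → ∅

DF(L3) = ["L4"]

Answer: ["L4"]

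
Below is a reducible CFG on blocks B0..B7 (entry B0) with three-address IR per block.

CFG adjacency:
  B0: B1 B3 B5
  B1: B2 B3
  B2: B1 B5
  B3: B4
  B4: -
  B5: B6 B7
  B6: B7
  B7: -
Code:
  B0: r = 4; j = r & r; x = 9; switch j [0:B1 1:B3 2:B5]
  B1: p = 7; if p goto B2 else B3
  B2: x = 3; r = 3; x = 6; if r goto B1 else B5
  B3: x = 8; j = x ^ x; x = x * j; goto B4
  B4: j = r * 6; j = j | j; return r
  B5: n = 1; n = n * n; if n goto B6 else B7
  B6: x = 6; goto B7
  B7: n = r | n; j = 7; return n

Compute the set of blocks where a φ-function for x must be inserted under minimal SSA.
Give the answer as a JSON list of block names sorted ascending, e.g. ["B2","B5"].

idom tree: B1←B0 B2←B1 B3←B0 B4←B3 B5←B0 B6←B5 B7←B5
Join-block Dom:
  B1: preds {B0,B2}: {B0} ∩ {B0,B1,B2} = {B0}; idom=B0
  B3: preds {B0,B1}: {B0} ∩ {B0,B1} = {B0}; idom=B0
  B5: preds {B0,B2}: {B0} ∩ {B0,B1,B2} = {B0}; idom=B0
  B7: preds {B5,B6}: {B0,B5} ∩ {B0,B5,B6} = {B0,B5}; idom=B5

Frontier:
  B1←B0: walk · to B0
  B1←B2: walk B2→B1 to B0
  B3←B0: walk · to B0
  B3←B1: walk B1 to B0
  B5←B0: walk · to B0
  B5←B2: walk B2→B1 to B0
  B7←B5: walk · to B5
  B7←B6: walk B6 to B5
  DF(B0)=∅
  DF(B1)={B1,B3,B5}
  DF(B2)={B1,B5}
  DF(B3)=∅
  DF(B4)=∅
  DF(B5)=∅
  DF(B6)={B7}
  DF(B7)=∅

φ for x: defs {B0,B2,B3,B6}
  DF⁺ = {B1,B3,B5,B7}

Answer: ["B1", "B3", "B5", "B7"]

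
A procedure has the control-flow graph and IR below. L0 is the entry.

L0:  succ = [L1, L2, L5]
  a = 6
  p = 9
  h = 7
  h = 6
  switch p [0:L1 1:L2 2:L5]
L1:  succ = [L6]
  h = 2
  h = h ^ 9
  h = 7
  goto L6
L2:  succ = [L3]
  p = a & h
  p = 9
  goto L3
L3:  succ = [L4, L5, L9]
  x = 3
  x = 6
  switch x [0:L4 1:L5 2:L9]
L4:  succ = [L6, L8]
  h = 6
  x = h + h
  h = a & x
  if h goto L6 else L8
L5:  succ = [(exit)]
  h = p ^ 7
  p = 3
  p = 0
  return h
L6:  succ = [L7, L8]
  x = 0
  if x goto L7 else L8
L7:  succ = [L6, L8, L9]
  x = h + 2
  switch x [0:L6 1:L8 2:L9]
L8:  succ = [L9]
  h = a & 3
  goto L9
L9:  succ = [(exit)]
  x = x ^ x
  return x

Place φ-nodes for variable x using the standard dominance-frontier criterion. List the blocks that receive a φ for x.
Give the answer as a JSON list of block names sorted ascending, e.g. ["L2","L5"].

idom tree: L1←L0 L2←L0 L3←L2 L4←L3 L5←L0 L6←L0 L7←L6 L8←L0 L9←L0
Join-block Dom:
  L5: preds {L0,L3}: {L0} ∩ {L0,L2,L3} = {L0}; idom=L0
  L6: preds {L1,L4,L7}: {L0,L1} ∩ {L0,L2,L3,L4} ∩ {L0,L6,L7} = {L0}; idom=L0
  L8: preds {L4,L6,L7}: {L0,L2,L3,L4} ∩ {L0,L6} ∩ {L0,L6,L7} = {L0}; idom=L0
  L9: preds {L3,L7,L8}: {L0,L2,L3} ∩ {L0,L6,L7} ∩ {L0,L8} = {L0}; idom=L0

DF derivation:
  L5←L0: walk · to L0
  L5←L3: walk L3→L2 to L0
  L6←L1: walk L1 to L0
  L6←L4: walk L4→L3→L2 to L0
  L6←L7: walk L7→L6 to L0
  L8←L4: walk L4→L3→L2 to L0
  L8←L6: walk L6 to L0
  L8←L7: walk L7→L6 to L0
  L9←L3: walk L3→L2 to L0
  L9←L7: walk L7→L6 to L0
  L9←L8: walk L8 to L0
  L0 → ∅
  L1 → {L6}
  L2 → {L5,L6,L8,L9}
  L3 → {L5,L6,L8,L9}
  L4 → {L6,L8}
  L5 → ∅
  L6 → {L6,L8,L9}
  L7 → {L6,L8,L9}
  L8 → {L9}
  L9 → ∅

φ for x: defs {L3,L4,L6,L7,L9}
  DF⁺ = {L5,L6,L8,L9}

Answer: ["L5", "L6", "L8", "L9"]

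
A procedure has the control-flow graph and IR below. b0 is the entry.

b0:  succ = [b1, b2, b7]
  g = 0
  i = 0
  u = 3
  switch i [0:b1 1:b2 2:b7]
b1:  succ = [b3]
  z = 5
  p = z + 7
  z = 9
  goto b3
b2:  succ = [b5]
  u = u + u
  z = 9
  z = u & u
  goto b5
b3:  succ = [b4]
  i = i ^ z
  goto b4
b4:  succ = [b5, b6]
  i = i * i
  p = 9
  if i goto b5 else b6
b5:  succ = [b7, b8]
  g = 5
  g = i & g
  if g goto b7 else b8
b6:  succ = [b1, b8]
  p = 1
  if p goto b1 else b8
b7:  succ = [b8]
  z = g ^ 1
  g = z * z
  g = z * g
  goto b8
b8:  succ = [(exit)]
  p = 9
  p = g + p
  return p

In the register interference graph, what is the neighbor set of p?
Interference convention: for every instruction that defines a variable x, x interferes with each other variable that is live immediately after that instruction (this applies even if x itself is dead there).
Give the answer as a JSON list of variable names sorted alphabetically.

Block summaries:
  b0: def={g,i,u} ue=∅
  b1: def={p,z} ue=∅
  b2: def={u,z} ue={u}
  b3: def={i} ue={i,z}
  b4: def={i,p} ue={i}
  b5: def={g} ue={i}
  b6: def={p} ue=∅
  b7: def={g,z} ue={g}
  b8: def={p} ue={g}

Backward fixpoint:
  b0: in=∅ out={g,i,u}
  b1: in={g,i} out={g,i,z}
  b2: in={i,u} out={i}
  b3: in={g,i,z} out={g,i}
  b4: in={g,i} out={g,i}
  b5: in={i} out={g}
  b6: in={g,i} out={g,i}
  b7: in={g} out={g}
  b8: in={g} out=∅

Interference:
  g — {i,p,u,z}
  i — {g,p,u,z}
  p — {g,i}
  u — {g,i,z}
  z — {g,i,u}

N(p) = ["g", "i"]

Answer: ["g", "i"]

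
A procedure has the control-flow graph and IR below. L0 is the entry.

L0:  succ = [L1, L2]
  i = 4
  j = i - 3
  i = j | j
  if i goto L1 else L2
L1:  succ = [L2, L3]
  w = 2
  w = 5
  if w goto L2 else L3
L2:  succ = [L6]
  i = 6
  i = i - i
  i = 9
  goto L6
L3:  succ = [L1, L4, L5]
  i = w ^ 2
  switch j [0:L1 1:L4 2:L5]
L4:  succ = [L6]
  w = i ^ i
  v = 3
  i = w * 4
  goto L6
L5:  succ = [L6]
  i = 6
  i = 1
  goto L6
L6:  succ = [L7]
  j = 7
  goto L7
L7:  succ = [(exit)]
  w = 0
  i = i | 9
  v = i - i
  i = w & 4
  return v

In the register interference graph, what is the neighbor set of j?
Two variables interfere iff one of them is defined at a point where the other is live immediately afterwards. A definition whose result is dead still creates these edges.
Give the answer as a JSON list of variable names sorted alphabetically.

def/use:
  L0 def {i,j} use ∅
  L1 def {w} use ∅
  L2 def {i} use ∅
  L3 def {i} use {j,w}
  L4 def {i,v,w} use {i}
  L5 def {i} use ∅
  L6 def {j} use ∅
  L7 def {i,v,w} use {i}

Backward fixpoint:
  L0 li=∅ lo={j}
  L1 li={j} lo={j,w}
  L2 li=∅ lo={i}
  L3 li={j,w} lo={i,j}
  L4 li={i} lo={i}
  L5 li=∅ lo={i}
  L6 li={i} lo={i}
  L7 li={i} lo=∅

Conflict graph:
  i: {j,v,w}
  j: {i,w}
  v: {i,w}
  w: {i,j,v}

N(j) = ["i", "w"]

Answer: ["i", "w"]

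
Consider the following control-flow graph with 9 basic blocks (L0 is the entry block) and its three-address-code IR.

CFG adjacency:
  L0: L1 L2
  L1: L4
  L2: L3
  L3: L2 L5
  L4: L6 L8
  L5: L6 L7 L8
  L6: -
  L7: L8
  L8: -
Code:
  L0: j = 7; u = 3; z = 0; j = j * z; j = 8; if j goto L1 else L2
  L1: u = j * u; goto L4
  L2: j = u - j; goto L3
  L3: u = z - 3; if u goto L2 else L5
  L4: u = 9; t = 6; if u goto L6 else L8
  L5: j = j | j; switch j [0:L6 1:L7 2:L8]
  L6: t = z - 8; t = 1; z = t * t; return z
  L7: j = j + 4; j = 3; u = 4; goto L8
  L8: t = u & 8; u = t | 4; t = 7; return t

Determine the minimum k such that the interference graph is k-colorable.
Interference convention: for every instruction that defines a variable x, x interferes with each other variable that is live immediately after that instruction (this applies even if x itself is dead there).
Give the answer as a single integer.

Answer: 3

Analysis:
def/use:
  L0 def {j,u,z} use ∅
  L1 def {u} use {j,u}
  L2 def {j} use {j,u}
  L3 def {u} use {z}
  L4 def {t,u} use ∅
  L5 def {j} use {j}
  L6 def {t,z} use {z}
  L7 def {j,u} use {j}
  L8 def {t,u} use {u}

Backward fixpoint:
  L0: in=∅ out={j,u,z}
  L1: in={j,u,z} out={z}
  L2: in={j,u,z} out={j,z}
  L3: in={j,z} out={j,u,z}
  L4: in={z} out={u,z}
  L5: in={j,u,z} out={j,u,z}
  L6: in={z} out=∅
  L7: in={j} out={u}
  L8: in={u} out=∅

Interfere edges:
  j: {u,z}
  t: {u,z}
  u: {j,t,z}
  z: {j,t,u}

Registers:
  {j,u,z} pairwise interfere (3-clique) ⇒ χ ≥ 3
  3-colouring: R0={u}  R1={z}  R2={j,t}
  χ = 3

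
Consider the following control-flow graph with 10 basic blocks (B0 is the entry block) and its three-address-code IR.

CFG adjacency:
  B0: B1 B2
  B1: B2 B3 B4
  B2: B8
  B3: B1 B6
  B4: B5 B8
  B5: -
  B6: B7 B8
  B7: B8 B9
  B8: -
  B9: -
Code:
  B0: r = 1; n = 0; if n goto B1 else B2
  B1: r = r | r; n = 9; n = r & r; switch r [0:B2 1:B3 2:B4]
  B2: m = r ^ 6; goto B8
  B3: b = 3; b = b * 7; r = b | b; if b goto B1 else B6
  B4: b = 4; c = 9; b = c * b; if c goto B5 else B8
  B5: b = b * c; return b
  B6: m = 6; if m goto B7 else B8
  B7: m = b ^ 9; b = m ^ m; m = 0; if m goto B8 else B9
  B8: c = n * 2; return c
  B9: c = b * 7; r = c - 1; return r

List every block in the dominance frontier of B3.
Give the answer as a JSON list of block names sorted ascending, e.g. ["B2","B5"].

Answer: ["B1", "B8"]

Working:
idom tree: B1←B0 B2←B0 B3←B1 B4←B1 B5←B4 B6←B3 B7←B6 B8←B0 B9←B7
Join-block Dom:
  B1: preds {B0,B3}: {B0} ∩ {B0,B1,B3} = {B0}; idom=B0
  B2: preds {B0,B1}: {B0} ∩ {B0,B1} = {B0}; idom=B0
  B8: preds {B2,B4,B6,B7}: {B0,B2} ∩ {B0,B1,B4} ∩ {B0,B1,B3,B6} ∩ {B0,B1,B3,B6,B7} = {B0}; idom=B0

DF walk-up:
  join B1 pred B0: · stop@B0
  join B1 pred B3: B3→B1 stop@B0
  join B2 pred B0: · stop@B0
  join B2 pred B1: B1 stop@B0
  join B8 pred B2: B2 stop@B0
  join B8 pred B4: B4→B1 stop@B0
  join B8 pred B6: B6→B3→B1 stop@B0
  join B8 pred B7: B7→B6→B3→B1 stop@B0
  DF(B0)=∅
  DF(B1)={B1,B2,B8}
  DF(B2)={B8}
  DF(B3)={B1,B8}
  DF(B4)={B8}
  DF(B5)=∅
  DF(B6)={B8}
  DF(B7)={B8}
  DF(B8)=∅
  DF(B9)=∅

DF(B3) = ["B1", "B8"]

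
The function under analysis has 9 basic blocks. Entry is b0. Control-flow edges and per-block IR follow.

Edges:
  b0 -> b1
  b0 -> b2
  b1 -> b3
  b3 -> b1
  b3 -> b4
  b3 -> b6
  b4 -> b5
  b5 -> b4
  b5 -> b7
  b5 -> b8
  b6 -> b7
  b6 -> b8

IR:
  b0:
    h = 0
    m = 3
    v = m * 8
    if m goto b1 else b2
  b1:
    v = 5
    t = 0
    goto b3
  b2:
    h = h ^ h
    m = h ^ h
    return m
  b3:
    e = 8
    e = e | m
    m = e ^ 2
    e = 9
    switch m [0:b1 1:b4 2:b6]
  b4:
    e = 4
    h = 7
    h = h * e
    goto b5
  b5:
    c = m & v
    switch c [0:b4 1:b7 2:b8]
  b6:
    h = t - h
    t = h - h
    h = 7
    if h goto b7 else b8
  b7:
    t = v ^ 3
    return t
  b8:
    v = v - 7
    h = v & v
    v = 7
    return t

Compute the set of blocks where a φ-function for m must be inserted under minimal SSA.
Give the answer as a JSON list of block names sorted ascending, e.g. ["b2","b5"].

idom tree: b1←b0 b2←b0 b3←b1 b4←b3 b5←b4 b6←b3 b7←b3 b8←b3
Join-block Dom:
  b1: preds {b0,b3}: {b0} ∩ {b0,b1,b3} = {b0}; idom=b0
  b4: preds {b3,b5}: {b0,b1,b3} ∩ {b0,b1,b3,b4,b5} = {b0,b1,b3}; idom=b3
  b7: preds {b5,b6}: {b0,b1,b3,b4,b5} ∩ {b0,b1,b3,b6} = {b0,b1,b3}; idom=b3
  b8: preds {b5,b6}: {b0,b1,b3,b4,b5} ∩ {b0,b1,b3,b6} = {b0,b1,b3}; idom=b3

DF walk-up:
  b1←b0: walk · to b0
  b1←b3: walk b3→b1 to b0
  b4←b3: walk · to b3
  b4←b5: walk b5→b4 to b3
  b7←b5: walk b5→b4 to b3
  b7←b6: walk b6 to b3
  b8←b5: walk b5→b4 to b3
  b8←b6: walk b6 to b3
  b0: DF=∅
  b1: DF={b1}
  b2: DF=∅
  b3: DF={b1}
  b4: DF={b4,b7,b8}
  b5: DF={b4,b7,b8}
  b6: DF={b7,b8}
  b7: DF=∅
  b8: DF=∅

φ for m: defs {b0,b2,b3}
  DF⁺ = {b1}

Answer: ["b1"]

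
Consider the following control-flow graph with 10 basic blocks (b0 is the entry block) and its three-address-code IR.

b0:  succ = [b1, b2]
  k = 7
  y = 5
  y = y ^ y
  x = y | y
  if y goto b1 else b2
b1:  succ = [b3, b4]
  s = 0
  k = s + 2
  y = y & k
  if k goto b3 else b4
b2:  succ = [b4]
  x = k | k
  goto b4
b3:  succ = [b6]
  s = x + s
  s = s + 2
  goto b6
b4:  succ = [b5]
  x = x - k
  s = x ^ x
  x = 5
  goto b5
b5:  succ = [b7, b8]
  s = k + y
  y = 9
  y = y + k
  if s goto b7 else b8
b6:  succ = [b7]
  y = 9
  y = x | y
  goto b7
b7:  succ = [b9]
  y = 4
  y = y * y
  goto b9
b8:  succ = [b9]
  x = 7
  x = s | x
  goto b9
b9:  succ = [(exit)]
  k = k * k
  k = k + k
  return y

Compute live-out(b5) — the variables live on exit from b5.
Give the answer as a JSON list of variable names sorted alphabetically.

Block summaries:
  b0: {k,x,y} / ∅
  b1: {k,s,y} / {y}
  b2: {x} / {k}
  b3: {s} / {s,x}
  b4: {s,x} / {k,x}
  b5: {s,y} / {k,y}
  b6: {y} / {x}
  b7: {y} / ∅
  b8: {x} / {s}
  b9: {k} / {k,y}

Live sets:
  b0 li=∅ lo={k,x,y}
  b1 li={x,y} lo={k,s,x,y}
  b2 li={k,y} lo={k,x,y}
  b3 li={k,s,x} lo={k,x}
  b4 li={k,x,y} lo={k,y}
  b5 li={k,y} lo={k,s,y}
  b6 li={k,x} lo={k}
  b7 li={k} lo={k,y}
  b8 li={k,s,y} lo={k,y}
  b9 li={k,y} lo=∅

live-out(b5) = ["k", "s", "y"]

Answer: ["k", "s", "y"]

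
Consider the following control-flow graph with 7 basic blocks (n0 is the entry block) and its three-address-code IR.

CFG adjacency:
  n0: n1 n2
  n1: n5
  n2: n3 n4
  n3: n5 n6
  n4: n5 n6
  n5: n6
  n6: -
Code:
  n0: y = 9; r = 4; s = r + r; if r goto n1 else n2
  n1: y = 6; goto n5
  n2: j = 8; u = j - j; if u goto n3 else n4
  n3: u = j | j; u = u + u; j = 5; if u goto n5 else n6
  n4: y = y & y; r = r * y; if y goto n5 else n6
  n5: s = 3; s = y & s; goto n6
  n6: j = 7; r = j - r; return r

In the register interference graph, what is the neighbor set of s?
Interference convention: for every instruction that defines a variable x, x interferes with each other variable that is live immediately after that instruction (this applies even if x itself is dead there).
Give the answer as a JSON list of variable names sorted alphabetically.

Per-block:
  n0: {r,s,y} / ∅
  n1: {y} / ∅
  n2: {j,u} / ∅
  n3: {j,u} / {j}
  n4: {r,y} / {r,y}
  n5: {s} / {y}
  n6: {j,r} / {r}

Backward fixpoint:
  n0: in=∅ out={r,y}
  n1: in={r} out={r,y}
  n2: in={r,y} out={j,r,y}
  n3: in={j,r,y} out={r,y}
  n4: in={r,y} out={r,y}
  n5: in={r,y} out={r}
  n6: in={r} out=∅

Interfere edges:
  j: {r,u,y}
  r: {j,s,u,y}
  s: {r,y}
  u: {j,r,y}
  y: {j,r,s,u}

N(s) = ["r", "y"]

Answer: ["r", "y"]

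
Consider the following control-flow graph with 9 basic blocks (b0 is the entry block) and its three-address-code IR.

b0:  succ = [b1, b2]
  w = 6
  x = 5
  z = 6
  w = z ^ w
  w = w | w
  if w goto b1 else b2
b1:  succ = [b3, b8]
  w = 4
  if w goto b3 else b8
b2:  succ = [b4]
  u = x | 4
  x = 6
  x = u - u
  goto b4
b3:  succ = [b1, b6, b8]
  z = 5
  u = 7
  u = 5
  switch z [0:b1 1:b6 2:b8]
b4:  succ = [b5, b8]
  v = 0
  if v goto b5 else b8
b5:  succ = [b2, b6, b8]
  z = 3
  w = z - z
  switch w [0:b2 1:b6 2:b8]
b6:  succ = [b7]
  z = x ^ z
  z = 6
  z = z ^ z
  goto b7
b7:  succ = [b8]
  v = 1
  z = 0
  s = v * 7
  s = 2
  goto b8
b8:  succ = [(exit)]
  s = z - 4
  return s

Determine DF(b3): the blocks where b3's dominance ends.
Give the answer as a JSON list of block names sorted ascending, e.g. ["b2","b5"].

idom tree: b1←b0 b2←b0 b3←b1 b4←b2 b5←b4 b6←b0 b7←b6 b8←b0
Dom∩ at merges:
  b1: preds {b0,b3}: {b0} ∩ {b0,b1,b3} = {b0}; idom=b0
  b2: preds {b0,b5}: {b0} ∩ {b0,b2,b4,b5} = {b0}; idom=b0
  b6: preds {b3,b5}: {b0,b1,b3} ∩ {b0,b2,b4,b5} = {b0}; idom=b0
  b8: preds {b1,b3,b4,b5,b7}: {b0,b1} ∩ {b0,b1,b3} ∩ {b0,b2,b4} ∩ {b0,b2,b4,b5} ∩ {b0,b6,b7} = {b0}; idom=b0

DF derivation:
  join b1 pred b0: · stop@b0
  join b1 pred b3: b3→b1 stop@b0
  join b2 pred b0: · stop@b0
  join b2 pred b5: b5→b4→b2 stop@b0
  join b6 pred b3: b3→b1 stop@b0
  join b6 pred b5: b5→b4→b2 stop@b0
  join b8 pred b1: b1 stop@b0
  join b8 pred b3: b3→b1 stop@b0
  join b8 pred b4: b4→b2 stop@b0
  join b8 pred b5: b5→b4→b2 stop@b0
  join b8 pred b7: b7→b6 stop@b0
  b0: DF=∅
  b1: DF={b1,b6,b8}
  b2: DF={b2,b6,b8}
  b3: DF={b1,b6,b8}
  b4: DF={b2,b6,b8}
  b5: DF={b2,b6,b8}
  b6: DF={b8}
  b7: DF={b8}
  b8: DF=∅

DF(b3) = ["b1", "b6", "b8"]

Answer: ["b1", "b6", "b8"]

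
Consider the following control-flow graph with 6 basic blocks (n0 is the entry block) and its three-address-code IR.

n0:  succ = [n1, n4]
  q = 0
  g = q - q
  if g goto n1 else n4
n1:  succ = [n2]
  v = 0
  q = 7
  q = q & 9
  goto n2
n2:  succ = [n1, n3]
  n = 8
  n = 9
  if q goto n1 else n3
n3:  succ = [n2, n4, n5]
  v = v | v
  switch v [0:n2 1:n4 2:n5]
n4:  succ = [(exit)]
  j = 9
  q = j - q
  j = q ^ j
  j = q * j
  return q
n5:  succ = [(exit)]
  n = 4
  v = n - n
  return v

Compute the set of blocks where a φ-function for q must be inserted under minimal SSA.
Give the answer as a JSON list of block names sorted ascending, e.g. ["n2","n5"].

Answer: ["n1", "n4"]

Analysis:
idom tree: n1←n0 n2←n1 n3←n2 n4←n0 n5←n3
Dom∩ at merges:
  n1: preds {n0,n2}: {n0} ∩ {n0,n1,n2} = {n0}; idom=n0
  n2: preds {n1,n3}: {n0,n1} ∩ {n0,n1,n2,n3} = {n0,n1}; idom=n1
  n4: preds {n0,n3}: {n0} ∩ {n0,n1,n2,n3} = {n0}; idom=n0

DF derivation:
  n1←n0: walk · to n0
  n1←n2: walk n2→n1 to n0
  n2←n1: walk · to n1
  n2←n3: walk n3→n2 to n1
  n4←n0: walk · to n0
  n4←n3: walk n3→n2→n1 to n0
  DF(n0)=∅
  DF(n1)={n1,n4}
  DF(n2)={n1,n2,n4}
  DF(n3)={n2,n4}
  DF(n4)=∅
  DF(n5)=∅

φ for q: defs {n0,n1,n4}
  DF⁺ = {n1,n4}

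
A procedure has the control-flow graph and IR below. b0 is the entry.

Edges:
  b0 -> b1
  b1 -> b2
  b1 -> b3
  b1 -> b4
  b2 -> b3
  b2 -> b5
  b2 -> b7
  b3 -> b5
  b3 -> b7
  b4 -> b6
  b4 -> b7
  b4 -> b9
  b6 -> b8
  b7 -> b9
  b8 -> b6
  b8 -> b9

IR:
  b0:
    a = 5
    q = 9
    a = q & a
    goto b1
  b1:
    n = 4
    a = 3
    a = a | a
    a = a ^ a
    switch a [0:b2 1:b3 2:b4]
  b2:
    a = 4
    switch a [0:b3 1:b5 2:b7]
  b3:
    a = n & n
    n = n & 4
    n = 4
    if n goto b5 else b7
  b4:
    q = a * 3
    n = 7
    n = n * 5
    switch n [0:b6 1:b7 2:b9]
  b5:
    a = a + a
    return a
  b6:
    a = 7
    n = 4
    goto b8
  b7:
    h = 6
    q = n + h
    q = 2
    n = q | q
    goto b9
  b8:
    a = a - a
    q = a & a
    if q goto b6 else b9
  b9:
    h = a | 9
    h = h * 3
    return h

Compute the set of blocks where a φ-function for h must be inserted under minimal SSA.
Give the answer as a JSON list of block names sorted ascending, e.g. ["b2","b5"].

Answer: ["b9"]

Analysis:
idom tree: b1←b0 b2←b1 b3←b1 b4←b1 b5←b1 b6←b4 b7←b1 b8←b6 b9←b1
Dom at joins:
  b3: preds {b1,b2}: {b0,b1} ∩ {b0,b1,b2} = {b0,b1}; idom=b1
  b5: preds {b2,b3}: {b0,b1,b2} ∩ {b0,b1,b3} = {b0,b1}; idom=b1
  b6: preds {b4,b8}: {b0,b1,b4} ∩ {b0,b1,b4,b6,b8} = {b0,b1,b4}; idom=b4
  b7: preds {b2,b3,b4}: {b0,b1,b2} ∩ {b0,b1,b3} ∩ {b0,b1,b4} = {b0,b1}; idom=b1
  b9: preds {b4,b7,b8}: {b0,b1,b4} ∩ {b0,b1,b7} ∩ {b0,b1,b4,b6,b8} = {b0,b1}; idom=b1

Frontier:
  b3←b1: walk · to b1
  b3←b2: walk b2 to b1
  b5←b2: walk b2 to b1
  b5←b3: walk b3 to b1
  b6←b4: walk · to b4
  b6←b8: walk b8→b6 to b4
  b7←b2: walk b2 to b1
  b7←b3: walk b3 to b1
  b7←b4: walk b4 to b1
  b9←b4: walk b4 to b1
  b9←b7: walk b7 to b1
  b9←b8: walk b8→b6→b4 to b1
  DF(b0)=∅
  DF(b1)=∅
  DF(b2)={b3,b5,b7}
  DF(b3)={b5,b7}
  DF(b4)={b7,b9}
  DF(b5)=∅
  DF(b6)={b6,b9}
  DF(b7)={b9}
  DF(b8)={b6,b9}
  DF(b9)=∅

φ for h: defs {b7,b9}
  DF⁺ = {b9}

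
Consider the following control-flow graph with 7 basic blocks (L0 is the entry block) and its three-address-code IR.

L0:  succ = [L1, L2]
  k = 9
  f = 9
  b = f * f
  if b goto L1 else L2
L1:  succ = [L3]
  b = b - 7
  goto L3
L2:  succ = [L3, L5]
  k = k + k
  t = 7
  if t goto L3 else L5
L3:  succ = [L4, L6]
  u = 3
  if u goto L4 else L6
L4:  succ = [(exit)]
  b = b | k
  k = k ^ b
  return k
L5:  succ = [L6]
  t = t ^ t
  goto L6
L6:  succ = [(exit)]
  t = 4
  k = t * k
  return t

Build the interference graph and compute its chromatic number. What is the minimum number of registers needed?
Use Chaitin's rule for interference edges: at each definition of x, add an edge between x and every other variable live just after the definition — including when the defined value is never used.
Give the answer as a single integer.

def/use:
  L0: {b,f,k} / ∅
  L1: {b} / {b}
  L2: {k,t} / {k}
  L3: {u} / ∅
  L4: {b,k} / {b,k}
  L5: {t} / {t}
  L6: {k,t} / {k}

Backward fixpoint:
  live L0: ∅→{b,k}
  live L1: {b,k}→{b,k}
  live L2: {b,k}→{b,k,t}
  live L3: {b,k}→{b,k}
  live L4: {b,k}→∅
  live L5: {k,t}→{k}
  live L6: {k}→∅

Conflict graph:
  b — {k,t,u}
  f — {k}
  k — {b,f,t,u}
  t — {b,k}
  u — {b,k}

Registers:
  {b,k,t} pairwise interfere (3-clique) ⇒ χ ≥ 3
  assign b→R1 f→R1 k→R0 t→R2 u→R2 — no edge inside a register ⇒ χ ≤ 3
  χ = 3

Answer: 3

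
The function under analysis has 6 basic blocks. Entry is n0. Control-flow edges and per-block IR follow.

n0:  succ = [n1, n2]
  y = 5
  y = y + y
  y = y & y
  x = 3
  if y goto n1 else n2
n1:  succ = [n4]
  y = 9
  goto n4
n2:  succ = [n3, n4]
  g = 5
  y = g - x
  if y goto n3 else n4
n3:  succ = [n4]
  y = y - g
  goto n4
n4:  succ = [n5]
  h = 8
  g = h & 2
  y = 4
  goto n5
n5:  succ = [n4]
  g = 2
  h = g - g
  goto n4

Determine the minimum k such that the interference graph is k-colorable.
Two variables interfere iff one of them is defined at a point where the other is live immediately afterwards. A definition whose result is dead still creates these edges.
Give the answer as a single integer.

def/use:
  n0: def={x,y} ue=∅
  n1: def={y} ue=∅
  n2: def={g,y} ue={x}
  n3: def={y} ue={g,y}
  n4: def={g,h,y} ue=∅
  n5: def={g,h} ue=∅

Live sets:
  live n0: ∅→{x}
  live n1: ∅→∅
  live n2: {x}→{g,y}
  live n3: {g,y}→∅
  live n4: ∅→∅
  live n5: ∅→∅

Interference:
  g: {x,y}
  h: ∅
  x: {g,y}
  y: {g,x}

Colouring:
  lower bound: {g,x,y} mutually conflict ⇒ χ ≥ 3
  3-colouring: r0={g,h}  r1={x}  r2={y}
  χ = 3

Answer: 3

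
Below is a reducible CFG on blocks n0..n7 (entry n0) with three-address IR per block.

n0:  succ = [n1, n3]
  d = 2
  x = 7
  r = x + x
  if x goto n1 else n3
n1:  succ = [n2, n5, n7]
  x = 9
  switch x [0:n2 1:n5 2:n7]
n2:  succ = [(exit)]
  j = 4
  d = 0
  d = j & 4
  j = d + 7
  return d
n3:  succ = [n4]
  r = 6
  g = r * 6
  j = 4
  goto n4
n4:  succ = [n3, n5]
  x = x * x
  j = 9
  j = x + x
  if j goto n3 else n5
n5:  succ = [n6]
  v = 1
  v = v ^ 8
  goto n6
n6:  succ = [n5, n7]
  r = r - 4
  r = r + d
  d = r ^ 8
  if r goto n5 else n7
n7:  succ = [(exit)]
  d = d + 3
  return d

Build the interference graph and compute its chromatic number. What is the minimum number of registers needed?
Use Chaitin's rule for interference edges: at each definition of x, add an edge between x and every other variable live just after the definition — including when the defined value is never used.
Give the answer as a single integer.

Per-block:
  n0: def={d,r,x} ue=∅
  n1: def={x} ue=∅
  n2: def={d,j} ue=∅
  n3: def={g,j,r} ue=∅
  n4: def={j,x} ue={x}
  n5: def={v} ue=∅
  n6: def={d,r} ue={d,r}
  n7: def={d} ue={d}

Backward fixpoint:
  n0 li=∅ lo={d,r,x}
  n1 li={d,r} lo={d,r}
  n2 li=∅ lo=∅
  n3 li={d,x} lo={d,r,x}
  n4 li={d,r,x} lo={d,r,x}
  n5 li={d,r} lo={d,r}
  n6 li={d,r} lo={d,r}
  n7 li={d} lo=∅

Conflict graph:
  d↔{g,j,r,v,x}
  g↔{d,r,x}
  j↔{d,r,x}
  r↔{d,g,j,v,x}
  v↔{d,r}
  x↔{d,g,j,r}

Chromatic number:
  clique {d,g,r,x} ⇒ need ≥ 4
  4-colouring: R0={d}  R1={r}  R2={v,x}  R3={g,j}
  χ = 4

Answer: 4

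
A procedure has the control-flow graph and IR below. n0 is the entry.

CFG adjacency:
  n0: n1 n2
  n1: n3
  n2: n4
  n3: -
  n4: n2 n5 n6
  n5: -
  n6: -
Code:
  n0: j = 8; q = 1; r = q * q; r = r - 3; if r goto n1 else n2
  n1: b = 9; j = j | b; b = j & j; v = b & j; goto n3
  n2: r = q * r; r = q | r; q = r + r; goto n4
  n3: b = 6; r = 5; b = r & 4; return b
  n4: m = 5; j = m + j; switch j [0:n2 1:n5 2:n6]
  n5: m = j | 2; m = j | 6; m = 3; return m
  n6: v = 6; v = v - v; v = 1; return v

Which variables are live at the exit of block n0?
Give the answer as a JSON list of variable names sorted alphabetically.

def/use:
  n0 def {j,q,r} use ∅
  n1 def {b,j,v} use {j}
  n2 def {q,r} use {q,r}
  n3 def {b,r} use ∅
  n4 def {j,m} use {j}
  n5 def {m} use {j}
  n6 def {v} use ∅

Liveness:
  live n0: ∅→{j,q,r}
  live n1: {j}→∅
  live n2: {j,q,r}→{j,q,r}
  live n3: ∅→∅
  live n4: {j,q,r}→{j,q,r}
  live n5: {j}→∅
  live n6: ∅→∅

live-out(n0) = ["j", "q", "r"]

Answer: ["j", "q", "r"]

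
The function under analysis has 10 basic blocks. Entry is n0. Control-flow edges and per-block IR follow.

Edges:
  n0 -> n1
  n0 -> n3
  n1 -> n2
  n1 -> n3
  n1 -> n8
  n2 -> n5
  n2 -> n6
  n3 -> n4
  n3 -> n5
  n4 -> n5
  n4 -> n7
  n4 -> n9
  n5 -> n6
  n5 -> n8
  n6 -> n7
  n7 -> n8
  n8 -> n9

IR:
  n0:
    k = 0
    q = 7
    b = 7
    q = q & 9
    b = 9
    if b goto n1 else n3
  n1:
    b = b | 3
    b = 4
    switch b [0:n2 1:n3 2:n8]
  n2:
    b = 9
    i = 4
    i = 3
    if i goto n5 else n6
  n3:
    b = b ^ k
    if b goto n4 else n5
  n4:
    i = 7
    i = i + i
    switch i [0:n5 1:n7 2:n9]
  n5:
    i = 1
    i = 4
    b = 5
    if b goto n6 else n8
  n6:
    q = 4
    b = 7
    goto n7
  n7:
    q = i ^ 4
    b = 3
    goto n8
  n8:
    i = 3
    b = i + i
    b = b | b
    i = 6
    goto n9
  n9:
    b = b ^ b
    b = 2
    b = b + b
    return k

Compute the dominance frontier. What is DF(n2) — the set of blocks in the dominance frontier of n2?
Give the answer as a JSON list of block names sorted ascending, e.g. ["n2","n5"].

idom tree: n1←n0 n2←n1 n3←n0 n4←n3 n5←n0 n6←n0 n7←n0 n8←n0 n9←n0
Dom∩ at merges:
  n3: preds {n0,n1}: {n0} ∩ {n0,n1} = {n0}; idom=n0
  n5: preds {n2,n3,n4}: {n0,n1,n2} ∩ {n0,n3} ∩ {n0,n3,n4} = {n0}; idom=n0
  n6: preds {n2,n5}: {n0,n1,n2} ∩ {n0,n5} = {n0}; idom=n0
  n7: preds {n4,n6}: {n0,n3,n4} ∩ {n0,n6} = {n0}; idom=n0
  n8: preds {n1,n5,n7}: {n0,n1} ∩ {n0,n5} ∩ {n0,n7} = {n0}; idom=n0
  n9: preds {n4,n8}: {n0,n3,n4} ∩ {n0,n8} = {n0}; idom=n0

Frontier:
  n3←n0: walk · to n0
  n3←n1: walk n1 to n0
  n5←n2: walk n2→n1 to n0
  n5←n3: walk n3 to n0
  n5←n4: walk n4→n3 to n0
  n6←n2: walk n2→n1 to n0
  n6←n5: walk n5 to n0
  n7←n4: walk n4→n3 to n0
  n7←n6: walk n6 to n0
  n8←n1: walk n1 to n0
  n8←n5: walk n5 to n0
  n8←n7: walk n7 to n0
  n9←n4: walk n4→n3 to n0
  n9←n8: walk n8 to n0
  n0 → ∅
  n1 → {n3,n5,n6,n8}
  n2 → {n5,n6}
  n3 → {n5,n7,n9}
  n4 → {n5,n7,n9}
  n5 → {n6,n8}
  n6 → {n7}
  n7 → {n8}
  n8 → {n9}
  n9 → ∅

DF(n2) = ["n5", "n6"]

Answer: ["n5", "n6"]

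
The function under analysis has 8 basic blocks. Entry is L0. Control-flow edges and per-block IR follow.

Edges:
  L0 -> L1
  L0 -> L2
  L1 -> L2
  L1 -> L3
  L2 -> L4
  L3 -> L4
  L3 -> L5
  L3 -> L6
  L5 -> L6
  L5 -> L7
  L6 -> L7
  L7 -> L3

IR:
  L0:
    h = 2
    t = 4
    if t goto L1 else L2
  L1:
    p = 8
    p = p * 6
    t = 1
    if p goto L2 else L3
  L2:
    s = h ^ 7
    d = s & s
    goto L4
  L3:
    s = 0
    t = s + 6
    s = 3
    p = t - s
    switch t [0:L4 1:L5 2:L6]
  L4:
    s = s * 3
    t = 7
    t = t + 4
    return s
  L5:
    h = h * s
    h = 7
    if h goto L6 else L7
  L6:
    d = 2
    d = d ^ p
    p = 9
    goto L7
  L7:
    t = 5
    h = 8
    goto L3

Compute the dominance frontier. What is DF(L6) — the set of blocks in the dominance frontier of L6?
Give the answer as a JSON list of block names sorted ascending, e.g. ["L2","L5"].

Answer: ["L7"]

Analysis:
idom tree: L1←L0 L2←L0 L3←L1 L4←L0 L5←L3 L6←L3 L7←L3
Join-block Dom:
  L2: preds {L0,L1}: {L0} ∩ {L0,L1} = {L0}; idom=L0
  L3: preds {L1,L7}: {L0,L1} ∩ {L0,L1,L3,L7} = {L0,L1}; idom=L1
  L4: preds {L2,L3}: {L0,L2} ∩ {L0,L1,L3} = {L0}; idom=L0
  L6: preds {L3,L5}: {L0,L1,L3} ∩ {L0,L1,L3,L5} = {L0,L1,L3}; idom=L3
  L7: preds {L5,L6}: {L0,L1,L3,L5} ∩ {L0,L1,L3,L6} = {L0,L1,L3}; idom=L3

DF derivation:
  L2←L0: walk · to L0
  L2←L1: walk L1 to L0
  L3←L1: walk · to L1
  L3←L7: walk L7→L3 to L1
  L4←L2: walk L2 to L0
  L4←L3: walk L3→L1 to L0
  L6←L3: walk · to L3
  L6←L5: walk L5 to L3
  L7←L5: walk L5 to L3
  L7←L6: walk L6 to L3
  L0: DF=∅
  L1: DF={L2,L4}
  L2: DF={L4}
  L3: DF={L3,L4}
  L4: DF=∅
  L5: DF={L6,L7}
  L6: DF={L7}
  L7: DF={L3}

DF(L6) = ["L7"]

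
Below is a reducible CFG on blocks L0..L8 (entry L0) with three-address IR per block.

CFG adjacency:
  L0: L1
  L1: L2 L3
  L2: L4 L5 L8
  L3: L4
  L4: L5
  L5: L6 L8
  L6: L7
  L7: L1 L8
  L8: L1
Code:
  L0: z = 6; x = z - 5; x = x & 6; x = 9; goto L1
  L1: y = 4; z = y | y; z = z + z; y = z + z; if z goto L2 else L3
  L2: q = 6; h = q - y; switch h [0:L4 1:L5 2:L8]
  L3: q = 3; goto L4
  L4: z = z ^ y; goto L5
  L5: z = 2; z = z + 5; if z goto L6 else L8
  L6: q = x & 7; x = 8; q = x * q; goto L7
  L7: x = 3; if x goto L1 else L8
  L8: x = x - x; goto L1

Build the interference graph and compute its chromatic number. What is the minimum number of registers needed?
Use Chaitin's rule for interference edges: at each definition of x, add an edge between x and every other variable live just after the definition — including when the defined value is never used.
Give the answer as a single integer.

Answer: 4

Derivation:
Per-block:
  L0 def {x,z} use ∅
  L1 def {y,z} use ∅
  L2 def {h,q} use {y}
  L3 def {q} use ∅
  L4 def {z} use {y,z}
  L5 def {z} use ∅
  L6 def {q,x} use {x}
  L7 def {x} use ∅
  L8 def {x} use {x}

Live sets:
  L0 li=∅ lo={x}
  L1 li={x} lo={x,y,z}
  L2 li={x,y,z} lo={x,y,z}
  L3 li={x,y,z} lo={x,y,z}
  L4 li={x,y,z} lo={x}
  L5 li={x} lo={x}
  L6 li={x} lo=∅
  L7 li=∅ lo={x}
  L8 li={x} lo={x}

Interference:
  h: {x,y,z}
  q: {x,y,z}
  x: {h,q,y,z}
  y: {h,q,x,z}
  z: {h,q,x,y}

Colouring:
  clique {h,x,y,z} ⇒ need ≥ 4
  assign h→c3 q→c3 x→c0 y→c1 z→c2 — no edge inside a register ⇒ χ ≤ 4
  χ = 4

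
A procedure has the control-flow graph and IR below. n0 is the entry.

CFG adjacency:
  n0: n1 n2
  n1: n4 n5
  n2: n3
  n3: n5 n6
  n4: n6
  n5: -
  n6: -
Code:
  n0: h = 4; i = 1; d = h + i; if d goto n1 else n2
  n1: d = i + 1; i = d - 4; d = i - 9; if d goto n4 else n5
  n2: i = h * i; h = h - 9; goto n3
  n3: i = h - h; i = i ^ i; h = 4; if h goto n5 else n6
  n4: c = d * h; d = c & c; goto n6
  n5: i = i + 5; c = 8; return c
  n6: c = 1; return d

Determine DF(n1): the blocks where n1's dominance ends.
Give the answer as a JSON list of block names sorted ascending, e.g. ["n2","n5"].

Answer: ["n5", "n6"]

Derivation:
idom tree: n1←n0 n2←n0 n3←n2 n4←n1 n5←n0 n6←n0
Join-block Dom:
  n5: preds {n1,n3}: {n0,n1} ∩ {n0,n2,n3} = {n0}; idom=n0
  n6: preds {n3,n4}: {n0,n2,n3} ∩ {n0,n1,n4} = {n0}; idom=n0

DF walk-up:
  n5←n1: walk n1 to n0
  n5←n3: walk n3→n2 to n0
  n6←n3: walk n3→n2 to n0
  n6←n4: walk n4→n1 to n0
  n0: DF=∅
  n1: DF={n5,n6}
  n2: DF={n5,n6}
  n3: DF={n5,n6}
  n4: DF={n6}
  n5: DF=∅
  n6: DF=∅

DF(n1) = ["n5", "n6"]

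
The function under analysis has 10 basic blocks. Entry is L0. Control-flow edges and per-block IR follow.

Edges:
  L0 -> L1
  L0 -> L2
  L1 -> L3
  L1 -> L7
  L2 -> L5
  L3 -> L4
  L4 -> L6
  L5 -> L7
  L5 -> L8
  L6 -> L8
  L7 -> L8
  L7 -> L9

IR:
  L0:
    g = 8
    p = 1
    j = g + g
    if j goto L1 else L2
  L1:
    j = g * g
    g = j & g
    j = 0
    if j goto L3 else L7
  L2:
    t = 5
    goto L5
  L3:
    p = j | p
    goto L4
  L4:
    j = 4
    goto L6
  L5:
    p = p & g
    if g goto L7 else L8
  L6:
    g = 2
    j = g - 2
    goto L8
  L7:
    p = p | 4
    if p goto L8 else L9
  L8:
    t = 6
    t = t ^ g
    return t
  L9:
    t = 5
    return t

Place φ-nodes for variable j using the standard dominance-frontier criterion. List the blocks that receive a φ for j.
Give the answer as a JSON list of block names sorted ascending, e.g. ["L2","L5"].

idom tree: L1←L0 L2←L0 L3←L1 L4←L3 L5←L2 L6←L4 L7←L0 L8←L0 L9←L7
Dom∩ at merges:
  L7: preds {L1,L5}: {L0,L1} ∩ {L0,L2,L5} = {L0}; idom=L0
  L8: preds {L5,L6,L7}: {L0,L2,L5} ∩ {L0,L1,L3,L4,L6} ∩ {L0,L7} = {L0}; idom=L0

DF derivation:
  join L7 pred L1: L1 stop@L0
  join L7 pred L5: L5→L2 stop@L0
  join L8 pred L5: L5→L2 stop@L0
  join L8 pred L6: L6→L4→L3→L1 stop@L0
  join L8 pred L7: L7 stop@L0
  L0: DF=∅
  L1: DF={L7,L8}
  L2: DF={L7,L8}
  L3: DF={L8}
  L4: DF={L8}
  L5: DF={L7,L8}
  L6: DF={L8}
  L7: DF={L8}
  L8: DF=∅
  L9: DF=∅

φ for j: defs {L0,L1,L4,L6}
  DF⁺ = {L7,L8}

Answer: ["L7", "L8"]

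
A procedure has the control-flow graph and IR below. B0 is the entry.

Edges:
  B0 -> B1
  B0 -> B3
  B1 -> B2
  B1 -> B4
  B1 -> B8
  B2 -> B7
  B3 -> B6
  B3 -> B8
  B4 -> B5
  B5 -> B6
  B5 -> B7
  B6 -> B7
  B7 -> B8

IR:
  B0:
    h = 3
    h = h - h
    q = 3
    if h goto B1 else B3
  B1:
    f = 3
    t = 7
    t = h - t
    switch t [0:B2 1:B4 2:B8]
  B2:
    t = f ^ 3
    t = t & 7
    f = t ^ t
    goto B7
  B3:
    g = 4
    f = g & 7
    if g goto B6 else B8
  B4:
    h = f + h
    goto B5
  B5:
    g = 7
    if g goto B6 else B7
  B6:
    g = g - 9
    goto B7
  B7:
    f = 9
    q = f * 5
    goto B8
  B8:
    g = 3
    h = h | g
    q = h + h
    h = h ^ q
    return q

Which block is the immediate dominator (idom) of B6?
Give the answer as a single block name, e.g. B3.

idom tree: B1←B0 B2←B1 B3←B0 B4←B1 B5←B4 B6←B0 B7←B0 B8←B0
Join-block Dom:
  B6: preds {B3,B5}: {B0,B3} ∩ {B0,B1,B4,B5} = {B0}; idom=B0
  B7: preds {B2,B5,B6}: {B0,B1,B2} ∩ {B0,B1,B4,B5} ∩ {B0,B6} = {B0}; idom=B0
  B8: preds {B1,B3,B7}: {B0,B1} ∩ {B0,B3} ∩ {B0,B7} = {B0}; idom=B0

idom(B6) = B0

Answer: B0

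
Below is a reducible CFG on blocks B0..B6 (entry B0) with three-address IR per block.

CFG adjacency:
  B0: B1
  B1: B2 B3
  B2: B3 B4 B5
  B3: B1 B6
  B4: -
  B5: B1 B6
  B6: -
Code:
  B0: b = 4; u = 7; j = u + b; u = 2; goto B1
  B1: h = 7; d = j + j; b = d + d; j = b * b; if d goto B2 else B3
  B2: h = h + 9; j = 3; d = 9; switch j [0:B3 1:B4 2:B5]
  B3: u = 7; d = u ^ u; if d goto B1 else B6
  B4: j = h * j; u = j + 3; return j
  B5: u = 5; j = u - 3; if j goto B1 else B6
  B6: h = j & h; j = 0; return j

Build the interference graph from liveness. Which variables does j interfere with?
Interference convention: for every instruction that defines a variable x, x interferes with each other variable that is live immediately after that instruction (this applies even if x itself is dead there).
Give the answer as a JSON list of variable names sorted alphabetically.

Block summaries:
  B0: {b,j,u} / ∅
  B1: {b,d,h,j} / {j}
  B2: {d,h,j} / {h}
  B3: {d,u} / ∅
  B4: {j,u} / {h,j}
  B5: {j,u} / ∅
  B6: {h,j} / {h,j}

Live sets:
  B0 li=∅ lo={j}
  B1 li={j} lo={h,j}
  B2 li={h} lo={h,j}
  B3 li={h,j} lo={h,j}
  B4 li={h,j} lo=∅
  B5 li={h} lo={h,j}
  B6 li={h,j} lo=∅

Conflict graph:
  b: {d,h,u}
  d: {b,h,j}
  h: {b,d,j,u}
  j: {d,h,u}
  u: {b,h,j}

N(j) = ["d", "h", "u"]

Answer: ["d", "h", "u"]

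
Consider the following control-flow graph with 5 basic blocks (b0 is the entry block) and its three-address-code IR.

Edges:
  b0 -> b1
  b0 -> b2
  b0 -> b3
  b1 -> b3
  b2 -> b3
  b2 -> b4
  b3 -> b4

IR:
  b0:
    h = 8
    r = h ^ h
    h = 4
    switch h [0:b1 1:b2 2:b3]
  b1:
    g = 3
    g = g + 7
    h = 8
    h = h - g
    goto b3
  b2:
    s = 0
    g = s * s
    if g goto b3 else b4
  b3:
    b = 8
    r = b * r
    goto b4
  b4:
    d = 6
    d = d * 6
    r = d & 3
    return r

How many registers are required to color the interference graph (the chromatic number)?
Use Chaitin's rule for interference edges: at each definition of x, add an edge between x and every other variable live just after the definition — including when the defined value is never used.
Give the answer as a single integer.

Block summaries:
  b0: {h,r} / ∅
  b1: {g,h} / ∅
  b2: {g,s} / ∅
  b3: {b,r} / {r}
  b4: {d,r} / ∅

Liveness:
  b0: in=∅ out={r}
  b1: in={r} out={r}
  b2: in={r} out={r}
  b3: in={r} out=∅
  b4: in=∅ out=∅

Interference:
  b↔{r}
  d↔∅
  g↔{h,r}
  h↔{g,r}
  r↔{b,g,h,s}
  s↔{r}

Chromatic number:
  {g,h,r} pairwise interfere (3-clique) ⇒ χ ≥ 3
  3-colouring: r0={d,r}  r1={b,g,s}  r2={h}
  χ = 3

Answer: 3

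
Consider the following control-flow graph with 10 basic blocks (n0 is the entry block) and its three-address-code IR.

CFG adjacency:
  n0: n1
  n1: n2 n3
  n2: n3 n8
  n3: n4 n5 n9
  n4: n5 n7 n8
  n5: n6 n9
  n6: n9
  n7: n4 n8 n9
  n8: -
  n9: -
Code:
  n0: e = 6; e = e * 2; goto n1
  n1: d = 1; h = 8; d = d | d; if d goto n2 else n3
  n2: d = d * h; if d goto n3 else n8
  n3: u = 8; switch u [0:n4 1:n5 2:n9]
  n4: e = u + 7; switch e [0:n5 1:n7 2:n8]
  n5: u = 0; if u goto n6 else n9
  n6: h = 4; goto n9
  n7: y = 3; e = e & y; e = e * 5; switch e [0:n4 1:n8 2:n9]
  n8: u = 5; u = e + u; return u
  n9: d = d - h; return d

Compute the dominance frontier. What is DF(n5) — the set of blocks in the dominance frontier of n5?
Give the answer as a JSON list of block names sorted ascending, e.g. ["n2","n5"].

idom tree: n1←n0 n2←n1 n3←n1 n4←n3 n5←n3 n6←n5 n7←n4 n8←n1 n9←n3
Dom∩ at merges:
  n3: preds {n1,n2}: {n0,n1} ∩ {n0,n1,n2} = {n0,n1}; idom=n1
  n4: preds {n3,n7}: {n0,n1,n3} ∩ {n0,n1,n3,n4,n7} = {n0,n1,n3}; idom=n3
  n5: preds {n3,n4}: {n0,n1,n3} ∩ {n0,n1,n3,n4} = {n0,n1,n3}; idom=n3
  n8: preds {n2,n4,n7}: {n0,n1,n2} ∩ {n0,n1,n3,n4} ∩ {n0,n1,n3,n4,n7} = {n0,n1}; idom=n1
  n9: preds {n3,n5,n6,n7}: {n0,n1,n3} ∩ {n0,n1,n3,n5} ∩ {n0,n1,n3,n5,n6} ∩ {n0,n1,n3,n4,n7} = {n0,n1,n3}; idom=n3

Frontier:
  n3←n1: walk · to n1
  n3←n2: walk n2 to n1
  n4←n3: walk · to n3
  n4←n7: walk n7→n4 to n3
  n5←n3: walk · to n3
  n5←n4: walk n4 to n3
  n8←n2: walk n2 to n1
  n8←n4: walk n4→n3 to n1
  n8←n7: walk n7→n4→n3 to n1
  n9←n3: walk · to n3
  n9←n5: walk n5 to n3
  n9←n6: walk n6→n5 to n3
  n9←n7: walk n7→n4 to n3
  n0: DF=∅
  n1: DF=∅
  n2: DF={n3,n8}
  n3: DF={n8}
  n4: DF={n4,n5,n8,n9}
  n5: DF={n9}
  n6: DF={n9}
  n7: DF={n4,n8,n9}
  n8: DF=∅
  n9: DF=∅

DF(n5) = ["n9"]

Answer: ["n9"]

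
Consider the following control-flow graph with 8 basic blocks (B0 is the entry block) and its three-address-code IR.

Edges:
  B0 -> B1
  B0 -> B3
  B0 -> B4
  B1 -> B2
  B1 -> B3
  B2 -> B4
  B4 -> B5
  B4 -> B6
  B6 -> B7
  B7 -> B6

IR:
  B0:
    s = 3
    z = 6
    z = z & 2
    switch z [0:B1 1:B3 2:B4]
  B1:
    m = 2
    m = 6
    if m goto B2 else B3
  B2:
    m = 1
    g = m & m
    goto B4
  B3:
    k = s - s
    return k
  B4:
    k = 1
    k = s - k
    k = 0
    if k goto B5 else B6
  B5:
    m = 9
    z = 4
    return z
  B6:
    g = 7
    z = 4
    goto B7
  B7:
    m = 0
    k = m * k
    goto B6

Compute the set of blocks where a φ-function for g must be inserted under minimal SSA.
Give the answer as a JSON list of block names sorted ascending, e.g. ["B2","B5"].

idom tree: B1←B0 B2←B1 B3←B0 B4←B0 B5←B4 B6←B4 B7←B6
Dom∩ at merges:
  B3: preds {B0,B1}: {B0} ∩ {B0,B1} = {B0}; idom=B0
  B4: preds {B0,B2}: {B0} ∩ {B0,B1,B2} = {B0}; idom=B0
  B6: preds {B4,B7}: {B0,B4} ∩ {B0,B4,B6,B7} = {B0,B4}; idom=B4

Frontier:
  join B3 pred B0: · stop@B0
  join B3 pred B1: B1 stop@B0
  join B4 pred B0: · stop@B0
  join B4 pred B2: B2→B1 stop@B0
  join B6 pred B4: · stop@B4
  join B6 pred B7: B7→B6 stop@B4
  DF(B0)=∅
  DF(B1)={B3,B4}
  DF(B2)={B4}
  DF(B3)=∅
  DF(B4)=∅
  DF(B5)=∅
  DF(B6)={B6}
  DF(B7)={B6}

φ for g: defs {B2,B6}
  DF⁺ = {B4,B6}

Answer: ["B4", "B6"]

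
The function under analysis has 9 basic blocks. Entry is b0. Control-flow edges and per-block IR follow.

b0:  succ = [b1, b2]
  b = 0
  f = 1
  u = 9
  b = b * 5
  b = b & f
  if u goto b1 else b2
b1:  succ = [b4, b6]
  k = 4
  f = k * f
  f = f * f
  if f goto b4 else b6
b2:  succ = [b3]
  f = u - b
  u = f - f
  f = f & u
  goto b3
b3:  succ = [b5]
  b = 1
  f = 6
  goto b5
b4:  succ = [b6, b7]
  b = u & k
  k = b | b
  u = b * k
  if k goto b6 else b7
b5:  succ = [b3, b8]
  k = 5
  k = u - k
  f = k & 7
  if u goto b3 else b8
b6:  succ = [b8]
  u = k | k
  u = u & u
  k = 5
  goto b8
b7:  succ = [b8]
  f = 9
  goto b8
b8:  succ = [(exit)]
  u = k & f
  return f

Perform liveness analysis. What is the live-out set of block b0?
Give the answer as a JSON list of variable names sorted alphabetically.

Answer: ["b", "f", "u"]

Working:
Block summaries:
  b0: def={b,f,u} ue=∅
  b1: def={f,k} ue={f}
  b2: def={f,u} ue={b,u}
  b3: def={b,f} ue=∅
  b4: def={b,k,u} ue={k,u}
  b5: def={f,k} ue={u}
  b6: def={k,u} ue={k}
  b7: def={f} ue=∅
  b8: def={u} ue={f,k}

Liveness:
  live b0: ∅→{b,f,u}
  live b1: {f,u}→{f,k,u}
  live b2: {b,u}→{u}
  live b3: {u}→{u}
  live b4: {f,k,u}→{f,k}
  live b5: {u}→{f,k,u}
  live b6: {f,k}→{f,k}
  live b7: {k}→{f,k}
  live b8: {f,k}→∅

live-out(b0) = ["b", "f", "u"]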